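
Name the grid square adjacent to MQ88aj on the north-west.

MQ78xk

Longitude subsquare a = 0; −1 → -1, wraps to 23 = x, carry into square.
Longitude square 8; −1 → 7.
Latitude subsquare j = 9; +1 → 10 = k.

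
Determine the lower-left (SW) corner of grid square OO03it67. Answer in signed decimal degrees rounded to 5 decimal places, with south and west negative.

Field O=14, O=14: +14·20° lon, +14·10° lat → SW at lon 100°, lat 50°.
Square 0, 3: +0·2° lon, +3·1° lat → SW at lon 100°, lat 53°.
Subsquare i=8, t=19: +8·0.0833333° lon, +19·0.0416667° lat → SW at lon 100.667°, lat 53.7917°.
Extended square 6, 7: +6·0.00833333° lon, +7·0.00416667° lat → SW at lon 100.717°, lat 53.8208°.
latitude 53.82083, longitude 100.71667.

53.82083, 100.71667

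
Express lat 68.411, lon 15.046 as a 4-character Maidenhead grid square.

Shift to the Maidenhead origin (180°W, 90°S): lon 195.05, lat 158.41.
Field: 195.05/20 → 9 → J, 158.41/10 → 15 → P; chars JP.
Square: 15.05/2 → 7, 8.41/1 → 8; chars 78.

JP78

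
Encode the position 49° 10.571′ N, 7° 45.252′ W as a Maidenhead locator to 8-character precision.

IN69ce92

Shift to the Maidenhead origin (180°W, 90°S): lon 172.24580, lat 139.17618.
Field: 172.24580/20 → 8 → I, 139.17618/10 → 13 → N; chars IN.
Square: 12.24580/2 → 6, 9.17618/1 → 9; chars 69.
Subsquare: 0.24580/0.0833333 → 2 → c, 0.17618/0.0416667 → 4 → e; chars ce.
Extended square: 0.07913/0.00833333 → 9, 0.00952/0.00416667 → 2; chars 92.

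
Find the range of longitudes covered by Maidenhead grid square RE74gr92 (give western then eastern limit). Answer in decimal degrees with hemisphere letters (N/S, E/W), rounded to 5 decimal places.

Field R=17, E=4: +17·20° lon, +4·10° lat → SW at lon 160°, lat -50°.
Square 7, 4: +7·2° lon, +4·1° lat → SW at lon 174°, lat -46°.
Subsquare g=6, r=17: +6·0.0833333° lon, +17·0.0416667° lat → SW at lon 174.5°, lat -45.2917°.
Extended square 9, 2: +9·0.00833333° lon, +2·0.00416667° lat → SW at lon 174.575°, lat -45.2833°.
Cell spans 0.00833333° lon × 0.00416667° lat.
west 174.57500° E, east 174.58333° E.

174.57500° E, 174.58333° E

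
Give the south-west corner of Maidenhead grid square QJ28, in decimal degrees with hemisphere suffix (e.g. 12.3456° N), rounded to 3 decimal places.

Field Q=16, J=9: +16·20° lon, +9·10° lat → SW at lon 140°, lat 0°.
Square 2, 8: +2·2° lon, +8·1° lat → SW at lon 144°, lat 8°.
latitude 8.000° N, longitude 144.000° E.

8.000° N, 144.000° E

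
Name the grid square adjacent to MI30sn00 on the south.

Latitude extended square 0; −1 → -1, wraps to 9, carry into subsquare.
Latitude subsquare n = 13; −1 → 12 = m.
The longitude characters are unchanged.

MI30sm09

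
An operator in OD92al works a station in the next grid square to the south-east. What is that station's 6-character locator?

Longitude subsquare a = 0; +1 → 1 = b.
Latitude subsquare l = 11; −1 → 10 = k.

OD92bk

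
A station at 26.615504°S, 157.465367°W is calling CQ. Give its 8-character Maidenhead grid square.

Shift to the Maidenhead origin (180°W, 90°S): lon 22.53463, lat 63.38450.
Field: 22.53463/20 → 1 → B, 63.38450/10 → 6 → G; chars BG.
Square: 2.53463/2 → 1, 3.38450/1 → 3; chars 13.
Subsquare: 0.53463/0.0833333 → 6 → g, 0.38450/0.0416667 → 9 → j; chars gj.
Extended square: 0.03463/0.00833333 → 4, 0.00950/0.00416667 → 2; chars 42.

BG13gj42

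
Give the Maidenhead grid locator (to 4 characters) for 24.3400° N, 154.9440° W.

Offset from 180°W / 90°S: lon 25.06°, lat 114.34°.
Field: 25.06/20 → 1 → B, 114.34/10 → 11 → L; chars BL.
Square: 5.06/2 → 2, 4.34/1 → 4; chars 24.

BL24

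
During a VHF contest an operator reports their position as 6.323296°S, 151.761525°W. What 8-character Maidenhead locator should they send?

BI43cq82

Shift to the Maidenhead origin (180°W, 90°S): lon 28.23847, lat 83.67670.
Field: 28.23847/20 → 1 → B, 83.67670/10 → 8 → I; chars BI.
Square: 8.23847/2 → 4, 3.67670/1 → 3; chars 43.
Subsquare: 0.23847/0.0833333 → 2 → c, 0.67670/0.0416667 → 16 → q; chars cq.
Extended square: 0.07181/0.00833333 → 8, 0.01004/0.00416667 → 2; chars 82.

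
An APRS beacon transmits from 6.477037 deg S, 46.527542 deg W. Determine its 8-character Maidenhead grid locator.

Add 180° to longitude and 90° to latitude: 133.47246, 83.52296.
Field: lon ⌊133.47246/20⌋ = 6 → G; lat ⌊83.52296/10⌋ = 8 → I.
Square: lon ⌊13.47246/2⌋ = 6; lat ⌊3.52296/1⌋ = 3.
Subsquare: lon ⌊1.47246/0.0833333⌋ = 17 → r; lat ⌊0.52296/0.0416667⌋ = 12 → m.
Extended square: lon ⌊0.05579/0.00833333⌋ = 6; lat ⌊0.02296/0.00416667⌋ = 5.

GI63rm65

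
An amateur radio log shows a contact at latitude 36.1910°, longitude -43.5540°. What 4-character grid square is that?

Shift to the Maidenhead origin (180°W, 90°S): lon 136.45, lat 126.19.
Field: 136.45/20 → 6 → G, 126.19/10 → 12 → M; chars GM.
Square: 16.45/2 → 8, 6.19/1 → 6; chars 86.

GM86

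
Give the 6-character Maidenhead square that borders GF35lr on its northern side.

Latitude subsquare r = 17; +1 → 18 = s.
The longitude characters are unchanged.

GF35ls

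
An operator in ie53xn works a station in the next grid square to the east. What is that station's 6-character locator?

IE63an

Longitude subsquare x = 23; +1 → 24, wraps to 0 = a, carry into square.
Longitude square 5; +1 → 6.
The latitude characters are unchanged.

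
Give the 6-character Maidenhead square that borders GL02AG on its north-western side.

Longitude subsquare a = 0; −1 → -1, wraps to 23 = x, carry into square.
Longitude square 0; −1 → -1, wraps to 9, carry into field.
Longitude field G = 6; −1 → 5 = F.
Latitude subsquare g = 6; +1 → 7 = h.

FL92xh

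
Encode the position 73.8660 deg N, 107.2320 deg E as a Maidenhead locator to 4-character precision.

OQ33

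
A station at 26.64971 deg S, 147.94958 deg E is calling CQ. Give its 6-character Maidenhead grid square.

QG33xi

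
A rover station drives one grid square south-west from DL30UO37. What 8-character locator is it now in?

DL30uo26

Longitude extended square 3; −1 → 2.
Latitude extended square 7; −1 → 6.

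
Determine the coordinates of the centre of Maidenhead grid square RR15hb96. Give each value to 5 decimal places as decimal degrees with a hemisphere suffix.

85.06875° N, 162.66250° E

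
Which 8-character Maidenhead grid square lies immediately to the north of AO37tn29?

AO37to20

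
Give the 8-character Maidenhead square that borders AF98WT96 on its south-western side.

AF98wt85

Longitude extended square 9; −1 → 8.
Latitude extended square 6; −1 → 5.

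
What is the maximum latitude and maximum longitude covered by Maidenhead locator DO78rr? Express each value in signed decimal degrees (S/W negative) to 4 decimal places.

Field D=3, O=14: +3·20° lon, +14·10° lat → SW at lon -120°, lat 50°.
Square 7, 8: +7·2° lon, +8·1° lat → SW at lon -106°, lat 58°.
Subsquare r=17, r=17: +17·0.0833333° lon, +17·0.0416667° lat → SW at lon -104.583°, lat 58.7083°.
Cell spans 0.0833333° lon × 0.0416667° lat. NE corner is SW corner plus one full cell.
latitude 58.7500, longitude -104.5000.

58.7500, -104.5000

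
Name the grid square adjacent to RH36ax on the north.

Latitude subsquare x = 23; +1 → 24, wraps to 0 = a, carry into square.
Latitude square 6; +1 → 7.
The longitude characters are unchanged.

RH37aa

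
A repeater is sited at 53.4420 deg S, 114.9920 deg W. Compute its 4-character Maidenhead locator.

Shift to the Maidenhead origin (180°W, 90°S): lon 65.01, lat 36.56.
Field: 65.01/20 → 3 → D, 36.56/10 → 3 → D; chars DD.
Square: 5.01/2 → 2, 6.56/1 → 6; chars 26.

DD26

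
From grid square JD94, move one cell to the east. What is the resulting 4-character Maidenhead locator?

Longitude square 9; +1 → 10, wraps to 0, carry into field.
Longitude field J = 9; +1 → 10 = K.
The latitude characters are unchanged.

KD04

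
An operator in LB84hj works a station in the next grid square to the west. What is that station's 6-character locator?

LB84gj

Longitude subsquare h = 7; −1 → 6 = g.
The latitude characters are unchanged.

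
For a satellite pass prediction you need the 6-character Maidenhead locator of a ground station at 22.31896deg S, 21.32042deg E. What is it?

KG07pq

Offset from 180°W / 90°S: lon 201.3204°, lat 67.6810°.
Field: lon ⌊201.3204/20⌋ = 10 → K; lat ⌊67.6810/10⌋ = 6 → G.
Square: lon ⌊1.3204/2⌋ = 0; lat ⌊7.6810/1⌋ = 7.
Subsquare: lon ⌊1.3204/0.0833333⌋ = 15 → p; lat ⌊0.6810/0.0416667⌋ = 16 → q.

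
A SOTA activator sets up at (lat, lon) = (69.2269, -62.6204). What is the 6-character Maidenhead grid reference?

FP89qf

Add 180° to longitude and 90° to latitude: 117.3796, 159.2269.
Field: 117.3796/20 → 5 → F, 159.2269/10 → 15 → P; chars FP.
Square: 17.3796/2 → 8, 9.2269/1 → 9; chars 89.
Subsquare: 1.3796/0.0833333 → 16 → q, 0.2269/0.0416667 → 5 → f; chars qf.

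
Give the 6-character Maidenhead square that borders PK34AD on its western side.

Longitude subsquare a = 0; −1 → -1, wraps to 23 = x, carry into square.
Longitude square 3; −1 → 2.
The latitude characters are unchanged.

PK24xd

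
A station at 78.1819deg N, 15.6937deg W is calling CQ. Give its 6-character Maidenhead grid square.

Shift to the Maidenhead origin (180°W, 90°S): lon 164.3063, lat 168.1819.
Field: lon ⌊164.3063/20⌋ = 8 → I; lat ⌊168.1819/10⌋ = 16 → Q.
Square: lon ⌊4.3063/2⌋ = 2; lat ⌊8.1819/1⌋ = 8.
Subsquare: lon ⌊0.3063/0.0833333⌋ = 3 → d; lat ⌊0.1819/0.0416667⌋ = 4 → e.

IQ28de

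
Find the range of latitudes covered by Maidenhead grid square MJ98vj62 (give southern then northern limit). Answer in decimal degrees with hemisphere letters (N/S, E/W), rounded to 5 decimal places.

8.38333° N, 8.38750° N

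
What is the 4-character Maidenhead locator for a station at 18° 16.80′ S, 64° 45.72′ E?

MH21

Add 180° to longitude and 90° to latitude: 244.76, 71.72.
Field: lon ⌊244.76/20⌋ = 12 → M; lat ⌊71.72/10⌋ = 7 → H.
Square: lon ⌊4.76/2⌋ = 2; lat ⌊1.72/1⌋ = 1.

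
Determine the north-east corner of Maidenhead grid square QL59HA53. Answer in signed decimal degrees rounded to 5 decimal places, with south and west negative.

29.01667, 150.63333

Field Q=16, L=11: +16·20° lon, +11·10° lat → SW at lon 140°, lat 20°.
Square 5, 9: +5·2° lon, +9·1° lat → SW at lon 150°, lat 29°.
Subsquare h=7, a=0: +7·0.0833333° lon, +0·0.0416667° lat → SW at lon 150.583°, lat 29°.
Extended square 5, 3: +5·0.00833333° lon, +3·0.00416667° lat → SW at lon 150.625°, lat 29.0125°.
Cell spans 0.00833333° lon × 0.00416667° lat. NE corner is SW corner plus one full cell.
latitude 29.01667, longitude 150.63333.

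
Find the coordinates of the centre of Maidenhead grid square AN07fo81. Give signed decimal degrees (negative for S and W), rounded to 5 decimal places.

47.58958, -179.51250

Field A=0, N=13: +0·20° lon, +13·10° lat → SW at lon -180°, lat 40°.
Square 0, 7: +0·2° lon, +7·1° lat → SW at lon -180°, lat 47°.
Subsquare f=5, o=14: +5·0.0833333° lon, +14·0.0416667° lat → SW at lon -179.583°, lat 47.5833°.
Extended square 8, 1: +8·0.00833333° lon, +1·0.00416667° lat → SW at lon -179.517°, lat 47.5875°.
Cell spans 0.00833333° lon × 0.00416667° lat. Centre is SW corner plus half of each.
latitude 47.58958, longitude -179.51250.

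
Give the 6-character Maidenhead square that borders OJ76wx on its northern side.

OJ77wa

Latitude subsquare x = 23; +1 → 24, wraps to 0 = a, carry into square.
Latitude square 6; +1 → 7.
The longitude characters are unchanged.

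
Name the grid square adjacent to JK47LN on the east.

Longitude subsquare l = 11; +1 → 12 = m.
The latitude characters are unchanged.

JK47mn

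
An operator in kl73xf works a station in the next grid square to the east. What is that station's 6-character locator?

KL83af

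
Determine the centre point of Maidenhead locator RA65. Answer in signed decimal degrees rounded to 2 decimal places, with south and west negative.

Field R=17, A=0: +17·20° lon, +0·10° lat → SW at lon 160°, lat -90°.
Square 6, 5: +6·2° lon, +5·1° lat → SW at lon 172°, lat -85°.
Cell spans 2° lon × 1° lat. Centre is SW corner plus half of each.
latitude -84.50, longitude 173.00.

-84.50, 173.00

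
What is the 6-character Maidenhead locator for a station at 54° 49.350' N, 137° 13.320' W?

Offset from 180°W / 90°S: lon 42.7780°, lat 144.8225°.
Field: lon ⌊42.7780/20⌋ = 2 → C; lat ⌊144.8225/10⌋ = 14 → O.
Square: lon ⌊2.7780/2⌋ = 1; lat ⌊4.8225/1⌋ = 4.
Subsquare: lon ⌊0.7780/0.0833333⌋ = 9 → j; lat ⌊0.8225/0.0416667⌋ = 19 → t.

CO14jt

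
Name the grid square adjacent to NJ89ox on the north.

Latitude subsquare x = 23; +1 → 24, wraps to 0 = a, carry into square.
Latitude square 9; +1 → 10, wraps to 0, carry into field.
Latitude field J = 9; +1 → 10 = K.
The longitude characters are unchanged.

NK80oa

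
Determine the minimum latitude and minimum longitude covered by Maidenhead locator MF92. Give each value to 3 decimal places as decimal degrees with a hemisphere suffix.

Field M=12, F=5: +12·20° lon, +5·10° lat → SW at lon 60°, lat -40°.
Square 9, 2: +9·2° lon, +2·1° lat → SW at lon 78°, lat -38°.
latitude 38.000° S, longitude 78.000° E.

38.000° S, 78.000° E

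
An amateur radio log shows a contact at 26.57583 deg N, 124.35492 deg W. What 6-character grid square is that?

Offset from 180°W / 90°S: lon 55.6451°, lat 116.5758°.
Field: 55.6451/20 → 2 → C, 116.5758/10 → 11 → L; chars CL.
Square: 15.6451/2 → 7, 6.5758/1 → 6; chars 76.
Subsquare: 1.6451/0.0833333 → 19 → t, 0.5758/0.0416667 → 13 → n; chars tn.

CL76tn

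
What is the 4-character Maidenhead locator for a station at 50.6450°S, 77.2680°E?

Shift to the Maidenhead origin (180°W, 90°S): lon 257.27, lat 39.35.
Field (20°×10°, letters A–R): lon ⌊257.27/20⌋ = 12 → M; lat ⌊39.35/10⌋ = 3 → D.
Square (2°×1°, digits 0–9): lon ⌊17.27/2⌋ = 8; lat ⌊9.35/1⌋ = 9.

MD89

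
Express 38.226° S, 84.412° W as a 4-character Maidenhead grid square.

EF71

Offset from 180°W / 90°S: lon 95.59°, lat 51.77°.
Field (20°×10°, letters A–R): 95.59/20 → 4 → E, 51.77/10 → 5 → F; chars EF.
Square (2°×1°, digits 0–9): 15.59/2 → 7, 1.77/1 → 1; chars 71.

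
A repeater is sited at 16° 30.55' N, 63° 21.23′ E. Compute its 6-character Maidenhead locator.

MK16qm

Add 180° to longitude and 90° to latitude: 243.3538, 106.5092.
Field: lon ⌊243.3538/20⌋ = 12 → M; lat ⌊106.5092/10⌋ = 10 → K.
Square: lon ⌊3.3538/2⌋ = 1; lat ⌊6.5092/1⌋ = 6.
Subsquare: lon ⌊1.3538/0.0833333⌋ = 16 → q; lat ⌊0.5092/0.0416667⌋ = 12 → m.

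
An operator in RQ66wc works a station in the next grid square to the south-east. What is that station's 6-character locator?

RQ66xb

Longitude subsquare w = 22; +1 → 23 = x.
Latitude subsquare c = 2; −1 → 1 = b.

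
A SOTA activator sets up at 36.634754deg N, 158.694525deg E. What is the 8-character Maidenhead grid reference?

Shift to the Maidenhead origin (180°W, 90°S): lon 338.69452, lat 126.63475.
Field: 338.69452/20 → 16 → Q, 126.63475/10 → 12 → M; chars QM.
Square: 18.69452/2 → 9, 6.63475/1 → 6; chars 96.
Subsquare: 0.69452/0.0833333 → 8 → i, 0.63475/0.0416667 → 15 → p; chars ip.
Extended square: 0.02786/0.00833333 → 3, 0.00975/0.00416667 → 2; chars 32.

QM96ip32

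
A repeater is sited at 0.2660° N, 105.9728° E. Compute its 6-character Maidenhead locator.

Offset from 180°W / 90°S: lon 285.9728°, lat 90.2660°.
Field: 285.9728/20 → 14 → O, 90.2660/10 → 9 → J; chars OJ.
Square: 5.9728/2 → 2, 0.2660/1 → 0; chars 20.
Subsquare: 1.9728/0.0833333 → 23 → x, 0.2660/0.0416667 → 6 → g; chars xg.

OJ20xg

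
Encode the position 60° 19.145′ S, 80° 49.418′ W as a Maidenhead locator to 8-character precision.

EC99oq13

Offset from 180°W / 90°S: lon 99.17637°, lat 29.68092°.
Field: 99.17637/20 → 4 → E, 29.68092/10 → 2 → C; chars EC.
Square: 19.17637/2 → 9, 9.68092/1 → 9; chars 99.
Subsquare: 1.17637/0.0833333 → 14 → o, 0.68092/0.0416667 → 16 → q; chars oq.
Extended square: 0.00970/0.00833333 → 1, 0.01425/0.00416667 → 3; chars 13.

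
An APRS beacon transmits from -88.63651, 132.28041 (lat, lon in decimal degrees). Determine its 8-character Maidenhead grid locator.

PA61di37

Shift to the Maidenhead origin (180°W, 90°S): lon 312.28041, lat 1.36349.
Field: lon ⌊312.28041/20⌋ = 15 → P; lat ⌊1.36349/10⌋ = 0 → A.
Square: lon ⌊12.28041/2⌋ = 6; lat ⌊1.36349/1⌋ = 1.
Subsquare: lon ⌊0.28041/0.0833333⌋ = 3 → d; lat ⌊0.36349/0.0416667⌋ = 8 → i.
Extended square: lon ⌊0.03041/0.00833333⌋ = 3; lat ⌊0.03016/0.00416667⌋ = 7.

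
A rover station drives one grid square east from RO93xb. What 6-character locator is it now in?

AO03ab

Longitude subsquare x = 23; +1 → 24, wraps to 0 = a, carry into square.
Longitude square 9; +1 → 10, wraps to 0, carry into field.
Longitude field R = 17; +1 → 18, wraps to 0 = A, wrapping around the antimeridian.
The latitude characters are unchanged.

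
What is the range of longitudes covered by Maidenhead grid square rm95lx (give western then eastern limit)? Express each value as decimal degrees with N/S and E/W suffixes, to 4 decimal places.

178.9167° E, 179.0000° E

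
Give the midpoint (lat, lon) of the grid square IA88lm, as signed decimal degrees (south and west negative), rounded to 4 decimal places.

Field I=8, A=0: +8·20° lon, +0·10° lat → SW at lon -20°, lat -90°.
Square 8, 8: +8·2° lon, +8·1° lat → SW at lon -4°, lat -82°.
Subsquare l=11, m=12: +11·0.0833333° lon, +12·0.0416667° lat → SW at lon -3.08333°, lat -81.5°.
Cell spans 0.0833333° lon × 0.0416667° lat. Centre is SW corner plus half of each.
latitude -81.4792, longitude -3.0417.

-81.4792, -3.0417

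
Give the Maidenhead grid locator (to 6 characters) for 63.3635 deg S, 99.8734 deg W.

EC06bp

Offset from 180°W / 90°S: lon 80.1266°, lat 26.6365°.
Field: 80.1266/20 → 4 → E, 26.6365/10 → 2 → C; chars EC.
Square: 0.1266/2 → 0, 6.6365/1 → 6; chars 06.
Subsquare: 0.1266/0.0833333 → 1 → b, 0.6365/0.0416667 → 15 → p; chars bp.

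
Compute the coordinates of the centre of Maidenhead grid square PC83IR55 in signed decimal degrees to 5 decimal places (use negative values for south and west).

Field P=15, C=2: +15·20° lon, +2·10° lat → SW at lon 120°, lat -70°.
Square 8, 3: +8·2° lon, +3·1° lat → SW at lon 136°, lat -67°.
Subsquare i=8, r=17: +8·0.0833333° lon, +17·0.0416667° lat → SW at lon 136.667°, lat -66.2917°.
Extended square 5, 5: +5·0.00833333° lon, +5·0.00416667° lat → SW at lon 136.708°, lat -66.2708°.
Cell spans 0.00833333° lon × 0.00416667° lat. Centre is SW corner plus half of each.
latitude -66.26875, longitude 136.71250.

-66.26875, 136.71250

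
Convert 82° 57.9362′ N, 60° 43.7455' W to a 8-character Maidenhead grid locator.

FR92px21

Offset from 180°W / 90°S: lon 119.27091°, lat 172.96560°.
Field: 119.27091/20 → 5 → F, 172.96560/10 → 17 → R; chars FR.
Square: 19.27091/2 → 9, 2.96560/1 → 2; chars 92.
Subsquare: 1.27091/0.0833333 → 15 → p, 0.96560/0.0416667 → 23 → x; chars px.
Extended square: 0.02091/0.00833333 → 2, 0.00727/0.00416667 → 1; chars 21.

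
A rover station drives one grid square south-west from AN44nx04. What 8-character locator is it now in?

Longitude extended square 0; −1 → -1, wraps to 9, carry into subsquare.
Longitude subsquare n = 13; −1 → 12 = m.
Latitude extended square 4; −1 → 3.

AN44mx93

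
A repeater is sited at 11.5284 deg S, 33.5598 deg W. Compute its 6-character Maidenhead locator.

Add 180° to longitude and 90° to latitude: 146.4402, 78.4716.
Field: lon ⌊146.4402/20⌋ = 7 → H; lat ⌊78.4716/10⌋ = 7 → H.
Square: lon ⌊6.4402/2⌋ = 3; lat ⌊8.4716/1⌋ = 8.
Subsquare: lon ⌊0.4402/0.0833333⌋ = 5 → f; lat ⌊0.4716/0.0416667⌋ = 11 → l.

HH38fl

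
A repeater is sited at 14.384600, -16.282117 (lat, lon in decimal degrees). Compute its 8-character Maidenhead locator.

Shift to the Maidenhead origin (180°W, 90°S): lon 163.71788, lat 104.38460.
Field: lon ⌊163.71788/20⌋ = 8 → I; lat ⌊104.38460/10⌋ = 10 → K.
Square: lon ⌊3.71788/2⌋ = 1; lat ⌊4.38460/1⌋ = 4.
Subsquare: lon ⌊1.71788/0.0833333⌋ = 20 → u; lat ⌊0.38460/0.0416667⌋ = 9 → j.
Extended square: lon ⌊0.05122/0.00833333⌋ = 6; lat ⌊0.00960/0.00416667⌋ = 2.

IK14uj62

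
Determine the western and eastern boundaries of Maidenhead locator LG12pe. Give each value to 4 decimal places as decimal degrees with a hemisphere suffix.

43.2500° E, 43.3333° E

Field L=11, G=6: +11·20° lon, +6·10° lat → SW at lon 40°, lat -30°.
Square 1, 2: +1·2° lon, +2·1° lat → SW at lon 42°, lat -28°.
Subsquare p=15, e=4: +15·0.0833333° lon, +4·0.0416667° lat → SW at lon 43.25°, lat -27.8333°.
Cell spans 0.0833333° lon × 0.0416667° lat.
west 43.2500° E, east 43.3333° E.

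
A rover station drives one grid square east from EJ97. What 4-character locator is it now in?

FJ07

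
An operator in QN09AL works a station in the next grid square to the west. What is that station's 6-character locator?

PN99xl

Longitude subsquare a = 0; −1 → -1, wraps to 23 = x, carry into square.
Longitude square 0; −1 → -1, wraps to 9, carry into field.
Longitude field Q = 16; −1 → 15 = P.
The latitude characters are unchanged.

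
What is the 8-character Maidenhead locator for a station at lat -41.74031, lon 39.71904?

Add 180° to longitude and 90° to latitude: 219.71904, 48.25969.
Field: 219.71904/20 → 10 → K, 48.25969/10 → 4 → E; chars KE.
Square: 19.71904/2 → 9, 8.25969/1 → 8; chars 98.
Subsquare: 1.71904/0.0833333 → 20 → u, 0.25969/0.0416667 → 6 → g; chars ug.
Extended square: 0.05237/0.00833333 → 6, 0.00969/0.00416667 → 2; chars 62.

KE98ug62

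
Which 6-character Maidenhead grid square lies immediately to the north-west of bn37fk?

BN37el

Longitude subsquare f = 5; −1 → 4 = e.
Latitude subsquare k = 10; +1 → 11 = l.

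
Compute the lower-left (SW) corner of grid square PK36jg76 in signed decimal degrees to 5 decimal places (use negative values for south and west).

Field P=15, K=10: +15·20° lon, +10·10° lat → SW at lon 120°, lat 10°.
Square 3, 6: +3·2° lon, +6·1° lat → SW at lon 126°, lat 16°.
Subsquare j=9, g=6: +9·0.0833333° lon, +6·0.0416667° lat → SW at lon 126.75°, lat 16.25°.
Extended square 7, 6: +7·0.00833333° lon, +6·0.00416667° lat → SW at lon 126.808°, lat 16.275°.
latitude 16.27500, longitude 126.80833.

16.27500, 126.80833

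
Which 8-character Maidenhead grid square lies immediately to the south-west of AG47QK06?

Longitude extended square 0; −1 → -1, wraps to 9, carry into subsquare.
Longitude subsquare q = 16; −1 → 15 = p.
Latitude extended square 6; −1 → 5.

AG47pk95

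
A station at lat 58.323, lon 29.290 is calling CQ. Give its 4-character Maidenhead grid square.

KO48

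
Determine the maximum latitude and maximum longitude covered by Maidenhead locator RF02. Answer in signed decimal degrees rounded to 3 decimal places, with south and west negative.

Field R=17, F=5: +17·20° lon, +5·10° lat → SW at lon 160°, lat -40°.
Square 0, 2: +0·2° lon, +2·1° lat → SW at lon 160°, lat -38°.
Cell spans 2° lon × 1° lat. NE corner is SW corner plus one full cell.
latitude -37.000, longitude 162.000.

-37.000, 162.000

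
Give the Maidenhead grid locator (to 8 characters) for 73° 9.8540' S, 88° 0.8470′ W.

EB56xu80

Shift to the Maidenhead origin (180°W, 90°S): lon 91.98588, lat 16.83577.
Field: lon ⌊91.98588/20⌋ = 4 → E; lat ⌊16.83577/10⌋ = 1 → B.
Square: lon ⌊11.98588/2⌋ = 5; lat ⌊6.83577/1⌋ = 6.
Subsquare: lon ⌊1.98588/0.0833333⌋ = 23 → x; lat ⌊0.83577/0.0416667⌋ = 20 → u.
Extended square: lon ⌊0.06922/0.00833333⌋ = 8; lat ⌊0.00243/0.00416667⌋ = 0.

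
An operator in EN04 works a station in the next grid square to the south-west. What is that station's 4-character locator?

Longitude square 0; −1 → -1, wraps to 9, carry into field.
Longitude field E = 4; −1 → 3 = D.
Latitude square 4; −1 → 3.

DN93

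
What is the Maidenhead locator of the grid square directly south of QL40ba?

QK49bx

Latitude subsquare a = 0; −1 → -1, wraps to 23 = x, carry into square.
Latitude square 0; −1 → -1, wraps to 9, carry into field.
Latitude field L = 11; −1 → 10 = K.
The longitude characters are unchanged.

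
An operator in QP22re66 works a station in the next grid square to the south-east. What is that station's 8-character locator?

QP22re75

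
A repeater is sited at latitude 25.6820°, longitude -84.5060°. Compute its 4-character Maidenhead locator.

EL75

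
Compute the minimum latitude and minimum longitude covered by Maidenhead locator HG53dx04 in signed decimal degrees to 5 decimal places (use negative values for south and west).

-26.02500, -29.75000

Field H=7, G=6: +7·20° lon, +6·10° lat → SW at lon -40°, lat -30°.
Square 5, 3: +5·2° lon, +3·1° lat → SW at lon -30°, lat -27°.
Subsquare d=3, x=23: +3·0.0833333° lon, +23·0.0416667° lat → SW at lon -29.75°, lat -26.0417°.
Extended square 0, 4: +0·0.00833333° lon, +4·0.00416667° lat → SW at lon -29.75°, lat -26.025°.
latitude -26.02500, longitude -29.75000.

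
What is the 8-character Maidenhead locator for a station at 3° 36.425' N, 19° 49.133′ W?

IJ03co15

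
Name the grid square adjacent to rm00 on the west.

QM90

Longitude square 0; −1 → -1, wraps to 9, carry into field.
Longitude field R = 17; −1 → 16 = Q.
The latitude characters are unchanged.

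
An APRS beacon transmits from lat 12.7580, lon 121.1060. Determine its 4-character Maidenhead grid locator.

PK02

Offset from 180°W / 90°S: lon 301.11°, lat 102.76°.
Field: lon ⌊301.11/20⌋ = 15 → P; lat ⌊102.76/10⌋ = 10 → K.
Square: lon ⌊1.11/2⌋ = 0; lat ⌊2.76/1⌋ = 2.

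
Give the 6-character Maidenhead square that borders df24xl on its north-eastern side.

Longitude subsquare x = 23; +1 → 24, wraps to 0 = a, carry into square.
Longitude square 2; +1 → 3.
Latitude subsquare l = 11; +1 → 12 = m.

DF34am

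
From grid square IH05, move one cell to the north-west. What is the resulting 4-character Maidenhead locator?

Longitude square 0; −1 → -1, wraps to 9, carry into field.
Longitude field I = 8; −1 → 7 = H.
Latitude square 5; +1 → 6.

HH96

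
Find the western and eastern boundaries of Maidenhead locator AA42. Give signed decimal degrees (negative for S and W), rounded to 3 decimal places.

-172.000, -170.000

Field A=0, A=0: +0·20° lon, +0·10° lat → SW at lon -180°, lat -90°.
Square 4, 2: +4·2° lon, +2·1° lat → SW at lon -172°, lat -88°.
Cell spans 2° lon × 1° lat.
west -172.000, east -170.000.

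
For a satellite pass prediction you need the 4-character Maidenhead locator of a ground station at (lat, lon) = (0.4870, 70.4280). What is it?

MJ50

Shift to the Maidenhead origin (180°W, 90°S): lon 250.43, lat 90.49.
Field: 250.43/20 → 12 → M, 90.49/10 → 9 → J; chars MJ.
Square: 10.43/2 → 5, 0.49/1 → 0; chars 50.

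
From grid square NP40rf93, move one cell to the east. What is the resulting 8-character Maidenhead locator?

NP40sf03

Longitude extended square 9; +1 → 10, wraps to 0, carry into subsquare.
Longitude subsquare r = 17; +1 → 18 = s.
The latitude characters are unchanged.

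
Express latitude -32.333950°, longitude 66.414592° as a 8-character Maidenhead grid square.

MF37ep99

Offset from 180°W / 90°S: lon 246.41459°, lat 57.66605°.
Field: lon ⌊246.41459/20⌋ = 12 → M; lat ⌊57.66605/10⌋ = 5 → F.
Square: lon ⌊6.41459/2⌋ = 3; lat ⌊7.66605/1⌋ = 7.
Subsquare: lon ⌊0.41459/0.0833333⌋ = 4 → e; lat ⌊0.66605/0.0416667⌋ = 15 → p.
Extended square: lon ⌊0.08126/0.00833333⌋ = 9; lat ⌊0.04105/0.00416667⌋ = 9.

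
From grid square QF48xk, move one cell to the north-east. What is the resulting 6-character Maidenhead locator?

QF58al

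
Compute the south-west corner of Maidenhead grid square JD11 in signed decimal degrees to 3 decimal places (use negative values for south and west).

Field J=9, D=3: +9·20° lon, +3·10° lat → SW at lon 0°, lat -60°.
Square 1, 1: +1·2° lon, +1·1° lat → SW at lon 2°, lat -59°.
latitude -59.000, longitude 2.000.

-59.000, 2.000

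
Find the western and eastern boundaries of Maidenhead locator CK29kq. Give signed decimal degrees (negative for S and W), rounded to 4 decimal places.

Field C=2, K=10: +2·20° lon, +10·10° lat → SW at lon -140°, lat 10°.
Square 2, 9: +2·2° lon, +9·1° lat → SW at lon -136°, lat 19°.
Subsquare k=10, q=16: +10·0.0833333° lon, +16·0.0416667° lat → SW at lon -135.167°, lat 19.6667°.
Cell spans 0.0833333° lon × 0.0416667° lat.
west -135.1667, east -135.0833.

-135.1667, -135.0833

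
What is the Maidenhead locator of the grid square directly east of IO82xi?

IO92ai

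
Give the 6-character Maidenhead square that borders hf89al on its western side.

HF79xl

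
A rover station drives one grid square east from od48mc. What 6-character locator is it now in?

OD48nc

Longitude subsquare m = 12; +1 → 13 = n.
The latitude characters are unchanged.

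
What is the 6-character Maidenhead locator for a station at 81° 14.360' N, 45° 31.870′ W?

Add 180° to longitude and 90° to latitude: 134.4688, 171.2393.
Field (20°×10°, letters A–R): 134.4688/20 → 6 → G, 171.2393/10 → 17 → R; chars GR.
Square (2°×1°, digits 0–9): 14.4688/2 → 7, 1.2393/1 → 1; chars 71.
Subsquare (5′×2.5′, letters a–x): 0.4688/0.0833333 → 5 → f, 0.2393/0.0416667 → 5 → f; chars ff.

GR71ff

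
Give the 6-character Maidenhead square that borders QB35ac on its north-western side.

Longitude subsquare a = 0; −1 → -1, wraps to 23 = x, carry into square.
Longitude square 3; −1 → 2.
Latitude subsquare c = 2; +1 → 3 = d.

QB25xd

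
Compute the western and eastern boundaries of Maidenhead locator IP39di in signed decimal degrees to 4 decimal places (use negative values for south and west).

Field I=8, P=15: +8·20° lon, +15·10° lat → SW at lon -20°, lat 60°.
Square 3, 9: +3·2° lon, +9·1° lat → SW at lon -14°, lat 69°.
Subsquare d=3, i=8: +3·0.0833333° lon, +8·0.0416667° lat → SW at lon -13.75°, lat 69.3333°.
Cell spans 0.0833333° lon × 0.0416667° lat.
west -13.7500, east -13.6667.

-13.7500, -13.6667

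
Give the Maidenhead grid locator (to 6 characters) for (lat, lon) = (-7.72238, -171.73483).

AI42dg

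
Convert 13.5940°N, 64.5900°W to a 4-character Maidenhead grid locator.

FK73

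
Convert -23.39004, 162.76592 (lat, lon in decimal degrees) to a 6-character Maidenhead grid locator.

RG16jo

Add 180° to longitude and 90° to latitude: 342.7659, 66.6100.
Field (20°×10°, letters A–R): lon ⌊342.7659/20⌋ = 17 → R; lat ⌊66.6100/10⌋ = 6 → G.
Square (2°×1°, digits 0–9): lon ⌊2.7659/2⌋ = 1; lat ⌊6.6100/1⌋ = 6.
Subsquare (5′×2.5′, letters a–x): lon ⌊0.7659/0.0833333⌋ = 9 → j; lat ⌊0.6100/0.0416667⌋ = 14 → o.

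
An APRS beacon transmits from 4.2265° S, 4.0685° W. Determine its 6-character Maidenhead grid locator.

II75xs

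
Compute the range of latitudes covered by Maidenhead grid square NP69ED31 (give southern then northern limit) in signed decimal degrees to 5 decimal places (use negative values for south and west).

69.12917, 69.13333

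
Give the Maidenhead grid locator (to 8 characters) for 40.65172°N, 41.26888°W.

GN90ip76

Shift to the Maidenhead origin (180°W, 90°S): lon 138.73112, lat 130.65172.
Field (20°×10°, letters A–R): 138.73112/20 → 6 → G, 130.65172/10 → 13 → N; chars GN.
Square (2°×1°, digits 0–9): 18.73112/2 → 9, 0.65172/1 → 0; chars 90.
Subsquare (5′×2.5′, letters a–x): 0.73112/0.0833333 → 8 → i, 0.65172/0.0416667 → 15 → p; chars ip.
Extended square (30″×15″, digits 0–9): 0.06445/0.00833333 → 7, 0.02672/0.00416667 → 6; chars 76.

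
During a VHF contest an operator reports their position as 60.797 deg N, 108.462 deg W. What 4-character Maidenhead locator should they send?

Shift to the Maidenhead origin (180°W, 90°S): lon 71.54, lat 150.80.
Field: 71.54/20 → 3 → D, 150.80/10 → 15 → P; chars DP.
Square: 11.54/2 → 5, 0.80/1 → 0; chars 50.

DP50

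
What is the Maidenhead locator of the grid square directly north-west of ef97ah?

EF87xi

Longitude subsquare a = 0; −1 → -1, wraps to 23 = x, carry into square.
Longitude square 9; −1 → 8.
Latitude subsquare h = 7; +1 → 8 = i.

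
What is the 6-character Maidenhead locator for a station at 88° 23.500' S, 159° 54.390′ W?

BA01bo

Add 180° to longitude and 90° to latitude: 20.0935, 1.6083.
Field: lon ⌊20.0935/20⌋ = 1 → B; lat ⌊1.6083/10⌋ = 0 → A.
Square: lon ⌊0.0935/2⌋ = 0; lat ⌊1.6083/1⌋ = 1.
Subsquare: lon ⌊0.0935/0.0833333⌋ = 1 → b; lat ⌊0.6083/0.0416667⌋ = 14 → o.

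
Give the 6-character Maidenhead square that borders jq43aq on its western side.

JQ33xq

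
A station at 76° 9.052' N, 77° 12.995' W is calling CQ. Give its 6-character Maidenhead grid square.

FQ16jd

Add 180° to longitude and 90° to latitude: 102.7834, 166.1509.
Field: 102.7834/20 → 5 → F, 166.1509/10 → 16 → Q; chars FQ.
Square: 2.7834/2 → 1, 6.1509/1 → 6; chars 16.
Subsquare: 0.7834/0.0833333 → 9 → j, 0.1509/0.0416667 → 3 → d; chars jd.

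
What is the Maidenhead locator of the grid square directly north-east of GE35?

GE46

Longitude square 3; +1 → 4.
Latitude square 5; +1 → 6.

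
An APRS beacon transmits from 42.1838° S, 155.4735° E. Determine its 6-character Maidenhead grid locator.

Offset from 180°W / 90°S: lon 335.4735°, lat 47.8162°.
Field: lon ⌊335.4735/20⌋ = 16 → Q; lat ⌊47.8162/10⌋ = 4 → E.
Square: lon ⌊15.4735/2⌋ = 7; lat ⌊7.8162/1⌋ = 7.
Subsquare: lon ⌊1.4735/0.0833333⌋ = 17 → r; lat ⌊0.8162/0.0416667⌋ = 19 → t.

QE77rt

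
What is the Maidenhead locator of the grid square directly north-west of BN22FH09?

BN22ei90

Longitude extended square 0; −1 → -1, wraps to 9, carry into subsquare.
Longitude subsquare f = 5; −1 → 4 = e.
Latitude extended square 9; +1 → 10, wraps to 0, carry into subsquare.
Latitude subsquare h = 7; +1 → 8 = i.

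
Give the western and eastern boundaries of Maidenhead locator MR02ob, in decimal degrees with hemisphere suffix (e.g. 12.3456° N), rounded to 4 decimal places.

Field M=12, R=17: +12·20° lon, +17·10° lat → SW at lon 60°, lat 80°.
Square 0, 2: +0·2° lon, +2·1° lat → SW at lon 60°, lat 82°.
Subsquare o=14, b=1: +14·0.0833333° lon, +1·0.0416667° lat → SW at lon 61.1667°, lat 82.0417°.
Cell spans 0.0833333° lon × 0.0416667° lat.
west 61.1667° E, east 61.2500° E.

61.1667° E, 61.2500° E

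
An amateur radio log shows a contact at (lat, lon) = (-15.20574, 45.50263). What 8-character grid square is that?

Offset from 180°W / 90°S: lon 225.50263°, lat 74.79426°.
Field: 225.50263/20 → 11 → L, 74.79426/10 → 7 → H; chars LH.
Square: 5.50263/2 → 2, 4.79426/1 → 4; chars 24.
Subsquare: 1.50263/0.0833333 → 18 → s, 0.79426/0.0416667 → 19 → t; chars st.
Extended square: 0.00263/0.00833333 → 0, 0.00259/0.00416667 → 0; chars 00.

LH24st00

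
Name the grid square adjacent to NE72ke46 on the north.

NE72ke47

Latitude extended square 6; +1 → 7.
The longitude characters are unchanged.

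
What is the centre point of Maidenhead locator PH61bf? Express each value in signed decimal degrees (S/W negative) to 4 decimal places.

-18.7708, 132.1250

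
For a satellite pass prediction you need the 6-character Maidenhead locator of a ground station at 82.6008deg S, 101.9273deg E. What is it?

OA07xj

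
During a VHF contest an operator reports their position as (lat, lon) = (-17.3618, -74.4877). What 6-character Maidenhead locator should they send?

Offset from 180°W / 90°S: lon 105.5123°, lat 72.6382°.
Field (20°×10°, letters A–R): lon ⌊105.5123/20⌋ = 5 → F; lat ⌊72.6382/10⌋ = 7 → H.
Square (2°×1°, digits 0–9): lon ⌊5.5123/2⌋ = 2; lat ⌊2.6382/1⌋ = 2.
Subsquare (5′×2.5′, letters a–x): lon ⌊1.5123/0.0833333⌋ = 18 → s; lat ⌊0.6382/0.0416667⌋ = 15 → p.

FH22sp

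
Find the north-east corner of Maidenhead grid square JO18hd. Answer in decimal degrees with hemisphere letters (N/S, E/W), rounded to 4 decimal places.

58.1667° N, 2.6667° E

Field J=9, O=14: +9·20° lon, +14·10° lat → SW at lon 0°, lat 50°.
Square 1, 8: +1·2° lon, +8·1° lat → SW at lon 2°, lat 58°.
Subsquare h=7, d=3: +7·0.0833333° lon, +3·0.0416667° lat → SW at lon 2.58333°, lat 58.125°.
Cell spans 0.0833333° lon × 0.0416667° lat. NE corner is SW corner plus one full cell.
latitude 58.1667° N, longitude 2.6667° E.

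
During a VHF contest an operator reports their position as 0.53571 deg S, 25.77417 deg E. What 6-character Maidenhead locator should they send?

Shift to the Maidenhead origin (180°W, 90°S): lon 205.7742, lat 89.4643.
Field: 205.7742/20 → 10 → K, 89.4643/10 → 8 → I; chars KI.
Square: 5.7742/2 → 2, 9.4643/1 → 9; chars 29.
Subsquare: 1.7742/0.0833333 → 21 → v, 0.4643/0.0416667 → 11 → l; chars vl.

KI29vl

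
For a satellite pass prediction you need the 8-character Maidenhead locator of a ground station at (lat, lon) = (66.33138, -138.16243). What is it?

Add 180° to longitude and 90° to latitude: 41.83757, 156.33138.
Field: 41.83757/20 → 2 → C, 156.33138/10 → 15 → P; chars CP.
Square: 1.83757/2 → 0, 6.33138/1 → 6; chars 06.
Subsquare: 1.83757/0.0833333 → 22 → w, 0.33138/0.0416667 → 7 → h; chars wh.
Extended square: 0.00424/0.00833333 → 0, 0.03971/0.00416667 → 9; chars 09.

CP06wh09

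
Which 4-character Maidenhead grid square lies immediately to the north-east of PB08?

PB19

Longitude square 0; +1 → 1.
Latitude square 8; +1 → 9.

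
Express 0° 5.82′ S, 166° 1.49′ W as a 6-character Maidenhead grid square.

AI69xv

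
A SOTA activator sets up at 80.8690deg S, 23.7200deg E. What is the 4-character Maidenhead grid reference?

KA19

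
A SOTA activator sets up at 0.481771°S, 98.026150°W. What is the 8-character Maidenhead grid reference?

EI09xm64

Shift to the Maidenhead origin (180°W, 90°S): lon 81.97385, lat 89.51823.
Field: 81.97385/20 → 4 → E, 89.51823/10 → 8 → I; chars EI.
Square: 1.97385/2 → 0, 9.51823/1 → 9; chars 09.
Subsquare: 1.97385/0.0833333 → 23 → x, 0.51823/0.0416667 → 12 → m; chars xm.
Extended square: 0.05718/0.00833333 → 6, 0.01823/0.00416667 → 4; chars 64.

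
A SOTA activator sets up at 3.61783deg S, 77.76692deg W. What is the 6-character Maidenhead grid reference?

FI16cj

Offset from 180°W / 90°S: lon 102.2331°, lat 86.3822°.
Field: lon ⌊102.2331/20⌋ = 5 → F; lat ⌊86.3822/10⌋ = 8 → I.
Square: lon ⌊2.2331/2⌋ = 1; lat ⌊6.3822/1⌋ = 6.
Subsquare: lon ⌊0.2331/0.0833333⌋ = 2 → c; lat ⌊0.3822/0.0416667⌋ = 9 → j.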